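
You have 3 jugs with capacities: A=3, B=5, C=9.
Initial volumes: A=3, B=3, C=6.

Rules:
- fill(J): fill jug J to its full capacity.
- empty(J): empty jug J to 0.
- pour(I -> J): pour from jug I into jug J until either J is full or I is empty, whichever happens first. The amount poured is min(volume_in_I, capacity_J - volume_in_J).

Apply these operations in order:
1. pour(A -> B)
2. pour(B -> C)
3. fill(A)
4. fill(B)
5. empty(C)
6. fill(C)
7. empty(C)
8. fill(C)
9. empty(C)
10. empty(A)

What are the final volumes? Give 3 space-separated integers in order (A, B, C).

Answer: 0 5 0

Derivation:
Step 1: pour(A -> B) -> (A=1 B=5 C=6)
Step 2: pour(B -> C) -> (A=1 B=2 C=9)
Step 3: fill(A) -> (A=3 B=2 C=9)
Step 4: fill(B) -> (A=3 B=5 C=9)
Step 5: empty(C) -> (A=3 B=5 C=0)
Step 6: fill(C) -> (A=3 B=5 C=9)
Step 7: empty(C) -> (A=3 B=5 C=0)
Step 8: fill(C) -> (A=3 B=5 C=9)
Step 9: empty(C) -> (A=3 B=5 C=0)
Step 10: empty(A) -> (A=0 B=5 C=0)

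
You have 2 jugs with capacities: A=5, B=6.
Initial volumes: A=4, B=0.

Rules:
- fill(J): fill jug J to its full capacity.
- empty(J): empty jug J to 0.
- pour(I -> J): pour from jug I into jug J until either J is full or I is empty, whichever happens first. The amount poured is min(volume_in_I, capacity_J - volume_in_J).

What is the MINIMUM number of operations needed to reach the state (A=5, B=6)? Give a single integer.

Answer: 2

Derivation:
BFS from (A=4, B=0). One shortest path:
  1. fill(A) -> (A=5 B=0)
  2. fill(B) -> (A=5 B=6)
Reached target in 2 moves.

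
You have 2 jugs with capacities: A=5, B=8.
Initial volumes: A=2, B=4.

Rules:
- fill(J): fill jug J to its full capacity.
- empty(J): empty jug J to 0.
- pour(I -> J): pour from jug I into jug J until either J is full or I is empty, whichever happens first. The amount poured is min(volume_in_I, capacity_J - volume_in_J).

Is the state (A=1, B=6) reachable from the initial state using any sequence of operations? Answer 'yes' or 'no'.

BFS explored all 27 reachable states.
Reachable set includes: (0,0), (0,1), (0,2), (0,3), (0,4), (0,5), (0,6), (0,7), (0,8), (1,0), (1,8), (2,0) ...
Target (A=1, B=6) not in reachable set → no.

Answer: no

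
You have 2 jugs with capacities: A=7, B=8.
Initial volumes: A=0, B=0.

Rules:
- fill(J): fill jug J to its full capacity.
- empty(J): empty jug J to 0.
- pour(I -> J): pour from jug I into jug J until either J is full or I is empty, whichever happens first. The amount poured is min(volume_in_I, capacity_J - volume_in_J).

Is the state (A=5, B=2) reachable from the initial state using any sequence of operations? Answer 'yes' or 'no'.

Answer: no

Derivation:
BFS explored all 30 reachable states.
Reachable set includes: (0,0), (0,1), (0,2), (0,3), (0,4), (0,5), (0,6), (0,7), (0,8), (1,0), (1,8), (2,0) ...
Target (A=5, B=2) not in reachable set → no.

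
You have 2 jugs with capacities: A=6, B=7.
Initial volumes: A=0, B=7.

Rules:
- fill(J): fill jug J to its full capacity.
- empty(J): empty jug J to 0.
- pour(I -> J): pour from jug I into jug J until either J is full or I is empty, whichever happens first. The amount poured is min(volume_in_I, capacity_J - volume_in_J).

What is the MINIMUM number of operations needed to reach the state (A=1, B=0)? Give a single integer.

Answer: 3

Derivation:
BFS from (A=0, B=7). One shortest path:
  1. pour(B -> A) -> (A=6 B=1)
  2. empty(A) -> (A=0 B=1)
  3. pour(B -> A) -> (A=1 B=0)
Reached target in 3 moves.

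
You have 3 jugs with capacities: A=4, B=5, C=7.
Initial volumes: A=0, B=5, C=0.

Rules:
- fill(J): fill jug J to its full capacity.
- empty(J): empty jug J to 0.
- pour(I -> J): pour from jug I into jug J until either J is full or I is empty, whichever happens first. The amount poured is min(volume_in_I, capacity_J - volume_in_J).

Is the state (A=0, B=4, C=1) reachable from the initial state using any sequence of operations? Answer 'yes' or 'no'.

Answer: yes

Derivation:
BFS from (A=0, B=5, C=0):
  1. pour(B -> A) -> (A=4 B=1 C=0)
  2. pour(B -> C) -> (A=4 B=0 C=1)
  3. pour(A -> B) -> (A=0 B=4 C=1)
Target reached → yes.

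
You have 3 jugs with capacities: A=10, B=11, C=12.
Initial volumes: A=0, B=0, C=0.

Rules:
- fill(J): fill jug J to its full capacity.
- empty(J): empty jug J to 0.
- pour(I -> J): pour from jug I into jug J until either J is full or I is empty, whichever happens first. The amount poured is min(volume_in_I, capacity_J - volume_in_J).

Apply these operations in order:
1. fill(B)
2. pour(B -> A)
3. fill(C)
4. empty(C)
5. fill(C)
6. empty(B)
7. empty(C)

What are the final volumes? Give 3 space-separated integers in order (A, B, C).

Step 1: fill(B) -> (A=0 B=11 C=0)
Step 2: pour(B -> A) -> (A=10 B=1 C=0)
Step 3: fill(C) -> (A=10 B=1 C=12)
Step 4: empty(C) -> (A=10 B=1 C=0)
Step 5: fill(C) -> (A=10 B=1 C=12)
Step 6: empty(B) -> (A=10 B=0 C=12)
Step 7: empty(C) -> (A=10 B=0 C=0)

Answer: 10 0 0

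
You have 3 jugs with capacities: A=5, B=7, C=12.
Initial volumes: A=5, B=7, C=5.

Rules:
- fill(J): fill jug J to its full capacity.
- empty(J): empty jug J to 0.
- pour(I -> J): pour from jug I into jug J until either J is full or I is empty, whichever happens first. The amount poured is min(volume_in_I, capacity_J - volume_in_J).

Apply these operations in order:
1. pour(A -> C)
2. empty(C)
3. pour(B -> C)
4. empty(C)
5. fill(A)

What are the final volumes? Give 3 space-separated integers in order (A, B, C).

Step 1: pour(A -> C) -> (A=0 B=7 C=10)
Step 2: empty(C) -> (A=0 B=7 C=0)
Step 3: pour(B -> C) -> (A=0 B=0 C=7)
Step 4: empty(C) -> (A=0 B=0 C=0)
Step 5: fill(A) -> (A=5 B=0 C=0)

Answer: 5 0 0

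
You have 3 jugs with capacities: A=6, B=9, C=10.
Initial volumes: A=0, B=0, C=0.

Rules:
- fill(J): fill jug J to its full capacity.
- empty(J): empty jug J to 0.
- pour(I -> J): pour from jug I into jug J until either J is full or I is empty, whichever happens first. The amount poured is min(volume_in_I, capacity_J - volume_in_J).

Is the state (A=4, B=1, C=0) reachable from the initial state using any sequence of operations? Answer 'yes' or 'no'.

BFS from (A=0, B=0, C=0):
  1. fill(C) -> (A=0 B=0 C=10)
  2. pour(C -> A) -> (A=6 B=0 C=4)
  3. empty(A) -> (A=0 B=0 C=4)
  4. pour(C -> A) -> (A=4 B=0 C=0)
  5. fill(C) -> (A=4 B=0 C=10)
  6. pour(C -> B) -> (A=4 B=9 C=1)
  7. empty(B) -> (A=4 B=0 C=1)
  8. pour(C -> B) -> (A=4 B=1 C=0)
Target reached → yes.

Answer: yes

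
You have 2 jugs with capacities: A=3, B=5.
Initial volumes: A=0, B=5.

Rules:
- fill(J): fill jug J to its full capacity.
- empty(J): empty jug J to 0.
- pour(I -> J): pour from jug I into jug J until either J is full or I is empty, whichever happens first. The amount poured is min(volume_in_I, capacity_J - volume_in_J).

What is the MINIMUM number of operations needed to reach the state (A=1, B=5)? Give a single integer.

Answer: 5

Derivation:
BFS from (A=0, B=5). One shortest path:
  1. fill(A) -> (A=3 B=5)
  2. empty(B) -> (A=3 B=0)
  3. pour(A -> B) -> (A=0 B=3)
  4. fill(A) -> (A=3 B=3)
  5. pour(A -> B) -> (A=1 B=5)
Reached target in 5 moves.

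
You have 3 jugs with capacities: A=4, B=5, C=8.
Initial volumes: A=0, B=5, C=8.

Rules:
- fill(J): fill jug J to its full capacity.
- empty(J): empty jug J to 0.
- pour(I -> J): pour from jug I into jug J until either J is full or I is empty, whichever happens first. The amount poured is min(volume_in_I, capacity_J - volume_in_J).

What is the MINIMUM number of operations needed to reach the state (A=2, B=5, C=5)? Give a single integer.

Answer: 7

Derivation:
BFS from (A=0, B=5, C=8). One shortest path:
  1. empty(B) -> (A=0 B=0 C=8)
  2. pour(C -> B) -> (A=0 B=5 C=3)
  3. pour(C -> A) -> (A=3 B=5 C=0)
  4. pour(B -> C) -> (A=3 B=0 C=5)
  5. pour(A -> B) -> (A=0 B=3 C=5)
  6. fill(A) -> (A=4 B=3 C=5)
  7. pour(A -> B) -> (A=2 B=5 C=5)
Reached target in 7 moves.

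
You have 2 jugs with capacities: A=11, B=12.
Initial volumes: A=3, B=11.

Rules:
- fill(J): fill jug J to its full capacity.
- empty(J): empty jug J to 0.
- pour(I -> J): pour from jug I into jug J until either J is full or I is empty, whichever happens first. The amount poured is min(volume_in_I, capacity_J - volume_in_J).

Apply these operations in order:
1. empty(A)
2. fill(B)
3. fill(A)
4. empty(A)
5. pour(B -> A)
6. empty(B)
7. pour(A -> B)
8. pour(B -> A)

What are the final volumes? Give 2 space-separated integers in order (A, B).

Answer: 11 0

Derivation:
Step 1: empty(A) -> (A=0 B=11)
Step 2: fill(B) -> (A=0 B=12)
Step 3: fill(A) -> (A=11 B=12)
Step 4: empty(A) -> (A=0 B=12)
Step 5: pour(B -> A) -> (A=11 B=1)
Step 6: empty(B) -> (A=11 B=0)
Step 7: pour(A -> B) -> (A=0 B=11)
Step 8: pour(B -> A) -> (A=11 B=0)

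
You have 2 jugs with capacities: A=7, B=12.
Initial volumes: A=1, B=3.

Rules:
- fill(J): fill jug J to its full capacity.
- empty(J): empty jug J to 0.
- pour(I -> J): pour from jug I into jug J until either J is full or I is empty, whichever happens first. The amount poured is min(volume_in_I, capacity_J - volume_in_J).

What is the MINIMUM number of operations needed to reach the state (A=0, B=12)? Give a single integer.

BFS from (A=1, B=3). One shortest path:
  1. empty(A) -> (A=0 B=3)
  2. fill(B) -> (A=0 B=12)
Reached target in 2 moves.

Answer: 2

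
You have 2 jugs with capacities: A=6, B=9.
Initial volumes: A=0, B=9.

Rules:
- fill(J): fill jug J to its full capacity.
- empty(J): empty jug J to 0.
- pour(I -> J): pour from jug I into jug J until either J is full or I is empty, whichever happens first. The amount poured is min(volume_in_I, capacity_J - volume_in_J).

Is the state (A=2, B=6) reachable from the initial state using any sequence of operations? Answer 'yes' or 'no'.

BFS explored all 10 reachable states.
Reachable set includes: (0,0), (0,3), (0,6), (0,9), (3,0), (3,9), (6,0), (6,3), (6,6), (6,9)
Target (A=2, B=6) not in reachable set → no.

Answer: no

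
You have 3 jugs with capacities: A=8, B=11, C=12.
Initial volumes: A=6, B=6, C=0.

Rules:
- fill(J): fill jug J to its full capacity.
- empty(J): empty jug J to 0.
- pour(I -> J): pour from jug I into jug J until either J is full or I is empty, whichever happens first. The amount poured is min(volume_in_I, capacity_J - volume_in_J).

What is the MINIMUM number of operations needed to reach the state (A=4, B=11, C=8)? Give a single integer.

BFS from (A=6, B=6, C=0). One shortest path:
  1. pour(B -> A) -> (A=8 B=4 C=0)
  2. pour(A -> C) -> (A=0 B=4 C=8)
  3. pour(B -> A) -> (A=4 B=0 C=8)
  4. fill(B) -> (A=4 B=11 C=8)
Reached target in 4 moves.

Answer: 4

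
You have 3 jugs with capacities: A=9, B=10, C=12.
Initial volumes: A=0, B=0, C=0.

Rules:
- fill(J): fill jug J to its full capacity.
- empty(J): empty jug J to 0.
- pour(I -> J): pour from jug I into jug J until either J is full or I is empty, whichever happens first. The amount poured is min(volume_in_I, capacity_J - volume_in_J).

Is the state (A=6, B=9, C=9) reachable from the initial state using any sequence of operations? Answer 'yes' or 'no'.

Answer: no

Derivation:
BFS explored all 638 reachable states.
Reachable set includes: (0,0,0), (0,0,1), (0,0,2), (0,0,3), (0,0,4), (0,0,5), (0,0,6), (0,0,7), (0,0,8), (0,0,9), (0,0,10), (0,0,11) ...
Target (A=6, B=9, C=9) not in reachable set → no.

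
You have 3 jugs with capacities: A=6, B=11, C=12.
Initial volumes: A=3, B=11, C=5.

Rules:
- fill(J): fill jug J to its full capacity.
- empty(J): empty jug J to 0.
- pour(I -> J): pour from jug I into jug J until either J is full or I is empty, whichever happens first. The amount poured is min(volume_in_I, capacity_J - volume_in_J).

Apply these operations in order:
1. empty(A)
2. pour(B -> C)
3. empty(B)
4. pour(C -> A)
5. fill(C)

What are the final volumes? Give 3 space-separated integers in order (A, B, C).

Step 1: empty(A) -> (A=0 B=11 C=5)
Step 2: pour(B -> C) -> (A=0 B=4 C=12)
Step 3: empty(B) -> (A=0 B=0 C=12)
Step 4: pour(C -> A) -> (A=6 B=0 C=6)
Step 5: fill(C) -> (A=6 B=0 C=12)

Answer: 6 0 12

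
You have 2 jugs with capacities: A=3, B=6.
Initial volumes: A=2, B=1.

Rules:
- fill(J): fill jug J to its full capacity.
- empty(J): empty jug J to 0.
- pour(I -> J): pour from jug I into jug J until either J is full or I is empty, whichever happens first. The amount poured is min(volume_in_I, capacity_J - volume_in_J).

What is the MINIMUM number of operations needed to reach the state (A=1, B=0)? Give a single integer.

BFS from (A=2, B=1). One shortest path:
  1. empty(A) -> (A=0 B=1)
  2. pour(B -> A) -> (A=1 B=0)
Reached target in 2 moves.

Answer: 2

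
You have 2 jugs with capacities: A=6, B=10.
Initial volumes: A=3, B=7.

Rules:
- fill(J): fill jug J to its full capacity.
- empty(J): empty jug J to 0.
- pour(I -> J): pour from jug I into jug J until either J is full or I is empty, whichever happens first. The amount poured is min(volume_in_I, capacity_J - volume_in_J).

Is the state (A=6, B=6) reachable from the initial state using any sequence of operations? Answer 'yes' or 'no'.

BFS from (A=3, B=7):
  1. fill(A) -> (A=6 B=7)
  2. empty(B) -> (A=6 B=0)
  3. pour(A -> B) -> (A=0 B=6)
  4. fill(A) -> (A=6 B=6)
Target reached → yes.

Answer: yes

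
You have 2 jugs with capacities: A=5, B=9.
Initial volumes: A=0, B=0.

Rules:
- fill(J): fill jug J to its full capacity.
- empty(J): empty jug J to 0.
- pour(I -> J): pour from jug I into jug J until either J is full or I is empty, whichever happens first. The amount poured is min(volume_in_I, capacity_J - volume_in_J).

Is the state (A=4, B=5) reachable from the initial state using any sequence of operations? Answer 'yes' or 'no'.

BFS explored all 28 reachable states.
Reachable set includes: (0,0), (0,1), (0,2), (0,3), (0,4), (0,5), (0,6), (0,7), (0,8), (0,9), (1,0), (1,9) ...
Target (A=4, B=5) not in reachable set → no.

Answer: no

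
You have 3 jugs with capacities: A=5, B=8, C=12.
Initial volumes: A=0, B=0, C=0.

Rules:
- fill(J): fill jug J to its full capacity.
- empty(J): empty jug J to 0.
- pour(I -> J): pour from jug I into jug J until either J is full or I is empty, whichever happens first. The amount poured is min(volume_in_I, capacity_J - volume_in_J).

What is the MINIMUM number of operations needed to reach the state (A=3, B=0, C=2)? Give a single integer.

Answer: 8

Derivation:
BFS from (A=0, B=0, C=0). One shortest path:
  1. fill(A) -> (A=5 B=0 C=0)
  2. fill(B) -> (A=5 B=8 C=0)
  3. pour(A -> C) -> (A=0 B=8 C=5)
  4. pour(B -> A) -> (A=5 B=3 C=5)
  5. pour(A -> C) -> (A=0 B=3 C=10)
  6. pour(B -> A) -> (A=3 B=0 C=10)
  7. pour(C -> B) -> (A=3 B=8 C=2)
  8. empty(B) -> (A=3 B=0 C=2)
Reached target in 8 moves.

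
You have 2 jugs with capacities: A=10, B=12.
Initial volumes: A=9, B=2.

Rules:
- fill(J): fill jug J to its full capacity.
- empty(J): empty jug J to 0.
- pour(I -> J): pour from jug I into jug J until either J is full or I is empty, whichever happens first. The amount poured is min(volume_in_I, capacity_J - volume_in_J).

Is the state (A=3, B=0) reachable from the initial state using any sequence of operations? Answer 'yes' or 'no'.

BFS from (A=9, B=2):
  1. pour(B -> A) -> (A=10 B=1)
  2. empty(A) -> (A=0 B=1)
  3. pour(B -> A) -> (A=1 B=0)
  4. fill(B) -> (A=1 B=12)
  5. pour(B -> A) -> (A=10 B=3)
  6. empty(A) -> (A=0 B=3)
  7. pour(B -> A) -> (A=3 B=0)
Target reached → yes.

Answer: yes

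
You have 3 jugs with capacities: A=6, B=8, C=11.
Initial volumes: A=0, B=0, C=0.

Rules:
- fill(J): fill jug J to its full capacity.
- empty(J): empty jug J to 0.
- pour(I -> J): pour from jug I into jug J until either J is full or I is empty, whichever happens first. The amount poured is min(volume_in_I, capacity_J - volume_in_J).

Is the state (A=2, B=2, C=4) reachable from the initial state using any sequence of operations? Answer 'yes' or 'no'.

Answer: no

Derivation:
BFS explored all 406 reachable states.
Reachable set includes: (0,0,0), (0,0,1), (0,0,2), (0,0,3), (0,0,4), (0,0,5), (0,0,6), (0,0,7), (0,0,8), (0,0,9), (0,0,10), (0,0,11) ...
Target (A=2, B=2, C=4) not in reachable set → no.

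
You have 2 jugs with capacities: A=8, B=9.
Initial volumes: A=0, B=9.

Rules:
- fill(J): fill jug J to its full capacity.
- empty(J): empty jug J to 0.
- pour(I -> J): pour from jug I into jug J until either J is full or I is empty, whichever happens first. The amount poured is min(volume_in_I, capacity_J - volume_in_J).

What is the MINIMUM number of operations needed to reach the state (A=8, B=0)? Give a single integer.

Answer: 2

Derivation:
BFS from (A=0, B=9). One shortest path:
  1. fill(A) -> (A=8 B=9)
  2. empty(B) -> (A=8 B=0)
Reached target in 2 moves.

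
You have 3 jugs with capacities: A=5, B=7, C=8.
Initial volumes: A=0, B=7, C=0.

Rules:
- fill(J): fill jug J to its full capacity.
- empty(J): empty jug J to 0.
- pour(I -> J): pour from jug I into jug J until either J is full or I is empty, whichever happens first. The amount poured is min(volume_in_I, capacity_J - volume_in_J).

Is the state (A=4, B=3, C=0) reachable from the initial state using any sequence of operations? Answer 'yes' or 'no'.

Answer: yes

Derivation:
BFS from (A=0, B=7, C=0):
  1. fill(A) -> (A=5 B=7 C=0)
  2. pour(A -> C) -> (A=0 B=7 C=5)
  3. pour(B -> C) -> (A=0 B=4 C=8)
  4. pour(C -> A) -> (A=5 B=4 C=3)
  5. empty(A) -> (A=0 B=4 C=3)
  6. pour(B -> A) -> (A=4 B=0 C=3)
  7. pour(C -> B) -> (A=4 B=3 C=0)
Target reached → yes.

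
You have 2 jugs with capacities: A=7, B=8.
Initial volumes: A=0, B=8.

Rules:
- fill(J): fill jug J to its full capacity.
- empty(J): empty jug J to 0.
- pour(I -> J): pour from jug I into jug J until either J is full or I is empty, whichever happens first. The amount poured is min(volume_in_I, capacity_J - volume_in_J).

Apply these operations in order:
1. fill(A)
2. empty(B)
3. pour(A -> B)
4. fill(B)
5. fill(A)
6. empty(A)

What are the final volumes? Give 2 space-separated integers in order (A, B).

Step 1: fill(A) -> (A=7 B=8)
Step 2: empty(B) -> (A=7 B=0)
Step 3: pour(A -> B) -> (A=0 B=7)
Step 4: fill(B) -> (A=0 B=8)
Step 5: fill(A) -> (A=7 B=8)
Step 6: empty(A) -> (A=0 B=8)

Answer: 0 8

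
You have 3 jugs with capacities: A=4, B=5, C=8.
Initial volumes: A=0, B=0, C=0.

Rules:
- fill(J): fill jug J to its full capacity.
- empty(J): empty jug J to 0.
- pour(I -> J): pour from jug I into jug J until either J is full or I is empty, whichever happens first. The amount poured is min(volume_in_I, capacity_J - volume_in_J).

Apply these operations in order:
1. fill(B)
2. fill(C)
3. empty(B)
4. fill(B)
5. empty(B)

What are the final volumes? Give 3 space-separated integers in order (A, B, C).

Step 1: fill(B) -> (A=0 B=5 C=0)
Step 2: fill(C) -> (A=0 B=5 C=8)
Step 3: empty(B) -> (A=0 B=0 C=8)
Step 4: fill(B) -> (A=0 B=5 C=8)
Step 5: empty(B) -> (A=0 B=0 C=8)

Answer: 0 0 8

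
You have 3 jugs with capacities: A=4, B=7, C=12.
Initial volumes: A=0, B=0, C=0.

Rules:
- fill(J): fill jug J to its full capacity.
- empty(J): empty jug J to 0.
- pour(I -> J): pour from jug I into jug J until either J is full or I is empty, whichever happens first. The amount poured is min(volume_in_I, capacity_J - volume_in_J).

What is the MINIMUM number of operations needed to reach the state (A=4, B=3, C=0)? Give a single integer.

BFS from (A=0, B=0, C=0). One shortest path:
  1. fill(B) -> (A=0 B=7 C=0)
  2. pour(B -> A) -> (A=4 B=3 C=0)
Reached target in 2 moves.

Answer: 2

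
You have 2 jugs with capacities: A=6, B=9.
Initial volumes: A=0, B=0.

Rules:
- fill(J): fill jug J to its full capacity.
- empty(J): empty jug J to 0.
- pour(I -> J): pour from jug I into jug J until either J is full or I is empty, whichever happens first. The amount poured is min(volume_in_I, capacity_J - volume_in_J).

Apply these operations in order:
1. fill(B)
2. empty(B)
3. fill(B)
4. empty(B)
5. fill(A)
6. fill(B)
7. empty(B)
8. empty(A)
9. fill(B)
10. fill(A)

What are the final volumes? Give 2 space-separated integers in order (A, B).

Answer: 6 9

Derivation:
Step 1: fill(B) -> (A=0 B=9)
Step 2: empty(B) -> (A=0 B=0)
Step 3: fill(B) -> (A=0 B=9)
Step 4: empty(B) -> (A=0 B=0)
Step 5: fill(A) -> (A=6 B=0)
Step 6: fill(B) -> (A=6 B=9)
Step 7: empty(B) -> (A=6 B=0)
Step 8: empty(A) -> (A=0 B=0)
Step 9: fill(B) -> (A=0 B=9)
Step 10: fill(A) -> (A=6 B=9)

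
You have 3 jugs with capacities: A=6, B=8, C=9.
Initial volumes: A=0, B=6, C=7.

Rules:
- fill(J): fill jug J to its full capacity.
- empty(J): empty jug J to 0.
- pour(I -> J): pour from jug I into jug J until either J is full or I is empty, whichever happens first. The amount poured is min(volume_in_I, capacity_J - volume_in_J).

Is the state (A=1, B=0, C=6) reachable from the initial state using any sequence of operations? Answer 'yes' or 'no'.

BFS from (A=0, B=6, C=7):
  1. pour(C -> A) -> (A=6 B=6 C=1)
  2. empty(A) -> (A=0 B=6 C=1)
  3. pour(C -> A) -> (A=1 B=6 C=0)
  4. pour(B -> C) -> (A=1 B=0 C=6)
Target reached → yes.

Answer: yes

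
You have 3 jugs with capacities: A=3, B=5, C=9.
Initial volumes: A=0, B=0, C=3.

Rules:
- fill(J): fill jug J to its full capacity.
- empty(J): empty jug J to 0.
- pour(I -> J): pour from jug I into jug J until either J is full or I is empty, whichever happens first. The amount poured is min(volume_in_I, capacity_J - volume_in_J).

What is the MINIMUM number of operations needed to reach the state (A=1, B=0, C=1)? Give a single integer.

BFS from (A=0, B=0, C=3). One shortest path:
  1. pour(C -> B) -> (A=0 B=3 C=0)
  2. fill(C) -> (A=0 B=3 C=9)
  3. pour(C -> A) -> (A=3 B=3 C=6)
  4. pour(A -> B) -> (A=1 B=5 C=6)
  5. empty(B) -> (A=1 B=0 C=6)
  6. pour(C -> B) -> (A=1 B=5 C=1)
  7. empty(B) -> (A=1 B=0 C=1)
Reached target in 7 moves.

Answer: 7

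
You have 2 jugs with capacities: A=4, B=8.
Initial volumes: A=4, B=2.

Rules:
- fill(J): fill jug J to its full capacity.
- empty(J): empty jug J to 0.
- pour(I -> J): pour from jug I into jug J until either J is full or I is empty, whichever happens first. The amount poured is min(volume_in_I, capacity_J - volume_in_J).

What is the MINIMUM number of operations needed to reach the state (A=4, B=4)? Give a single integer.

Answer: 3

Derivation:
BFS from (A=4, B=2). One shortest path:
  1. empty(A) -> (A=0 B=2)
  2. fill(B) -> (A=0 B=8)
  3. pour(B -> A) -> (A=4 B=4)
Reached target in 3 moves.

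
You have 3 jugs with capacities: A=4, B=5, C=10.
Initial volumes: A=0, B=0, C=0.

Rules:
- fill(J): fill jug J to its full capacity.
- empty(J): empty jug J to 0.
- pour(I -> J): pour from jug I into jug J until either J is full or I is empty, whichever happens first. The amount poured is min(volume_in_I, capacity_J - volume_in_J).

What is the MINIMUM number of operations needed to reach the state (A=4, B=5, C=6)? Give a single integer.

Answer: 3

Derivation:
BFS from (A=0, B=0, C=0). One shortest path:
  1. fill(B) -> (A=0 B=5 C=0)
  2. fill(C) -> (A=0 B=5 C=10)
  3. pour(C -> A) -> (A=4 B=5 C=6)
Reached target in 3 moves.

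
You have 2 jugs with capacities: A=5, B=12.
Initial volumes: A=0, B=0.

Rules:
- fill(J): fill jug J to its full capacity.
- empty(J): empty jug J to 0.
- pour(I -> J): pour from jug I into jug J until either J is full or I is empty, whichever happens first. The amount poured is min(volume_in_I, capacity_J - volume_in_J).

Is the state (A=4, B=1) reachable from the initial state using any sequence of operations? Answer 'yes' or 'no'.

BFS explored all 34 reachable states.
Reachable set includes: (0,0), (0,1), (0,2), (0,3), (0,4), (0,5), (0,6), (0,7), (0,8), (0,9), (0,10), (0,11) ...
Target (A=4, B=1) not in reachable set → no.

Answer: no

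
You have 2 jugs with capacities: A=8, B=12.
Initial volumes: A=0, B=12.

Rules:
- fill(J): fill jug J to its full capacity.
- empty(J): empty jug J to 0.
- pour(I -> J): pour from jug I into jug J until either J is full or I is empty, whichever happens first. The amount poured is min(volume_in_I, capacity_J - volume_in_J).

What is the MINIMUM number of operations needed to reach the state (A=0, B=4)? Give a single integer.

Answer: 2

Derivation:
BFS from (A=0, B=12). One shortest path:
  1. pour(B -> A) -> (A=8 B=4)
  2. empty(A) -> (A=0 B=4)
Reached target in 2 moves.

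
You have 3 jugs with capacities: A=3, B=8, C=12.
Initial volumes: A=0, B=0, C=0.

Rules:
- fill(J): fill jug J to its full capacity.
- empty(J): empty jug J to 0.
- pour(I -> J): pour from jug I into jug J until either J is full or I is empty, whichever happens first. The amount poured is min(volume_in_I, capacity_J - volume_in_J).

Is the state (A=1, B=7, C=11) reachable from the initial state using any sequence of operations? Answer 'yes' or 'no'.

Answer: no

Derivation:
BFS explored all 314 reachable states.
Reachable set includes: (0,0,0), (0,0,1), (0,0,2), (0,0,3), (0,0,4), (0,0,5), (0,0,6), (0,0,7), (0,0,8), (0,0,9), (0,0,10), (0,0,11) ...
Target (A=1, B=7, C=11) not in reachable set → no.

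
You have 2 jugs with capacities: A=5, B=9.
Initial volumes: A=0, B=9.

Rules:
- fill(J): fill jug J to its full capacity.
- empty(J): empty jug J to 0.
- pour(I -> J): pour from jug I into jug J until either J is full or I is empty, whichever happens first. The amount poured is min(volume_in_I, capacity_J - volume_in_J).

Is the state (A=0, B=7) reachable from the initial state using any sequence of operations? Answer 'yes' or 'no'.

Answer: yes

Derivation:
BFS from (A=0, B=9):
  1. pour(B -> A) -> (A=5 B=4)
  2. empty(A) -> (A=0 B=4)
  3. pour(B -> A) -> (A=4 B=0)
  4. fill(B) -> (A=4 B=9)
  5. pour(B -> A) -> (A=5 B=8)
  6. empty(A) -> (A=0 B=8)
  7. pour(B -> A) -> (A=5 B=3)
  8. empty(A) -> (A=0 B=3)
  9. pour(B -> A) -> (A=3 B=0)
  10. fill(B) -> (A=3 B=9)
  11. pour(B -> A) -> (A=5 B=7)
  12. empty(A) -> (A=0 B=7)
Target reached → yes.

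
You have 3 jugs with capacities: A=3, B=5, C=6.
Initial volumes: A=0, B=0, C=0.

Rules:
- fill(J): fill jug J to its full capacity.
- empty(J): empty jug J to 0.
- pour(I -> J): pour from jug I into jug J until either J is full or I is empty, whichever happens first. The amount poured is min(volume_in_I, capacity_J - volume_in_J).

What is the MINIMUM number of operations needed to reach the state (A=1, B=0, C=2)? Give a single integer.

BFS from (A=0, B=0, C=0). One shortest path:
  1. fill(C) -> (A=0 B=0 C=6)
  2. pour(C -> B) -> (A=0 B=5 C=1)
  3. pour(B -> A) -> (A=3 B=2 C=1)
  4. empty(A) -> (A=0 B=2 C=1)
  5. pour(C -> A) -> (A=1 B=2 C=0)
  6. pour(B -> C) -> (A=1 B=0 C=2)
Reached target in 6 moves.

Answer: 6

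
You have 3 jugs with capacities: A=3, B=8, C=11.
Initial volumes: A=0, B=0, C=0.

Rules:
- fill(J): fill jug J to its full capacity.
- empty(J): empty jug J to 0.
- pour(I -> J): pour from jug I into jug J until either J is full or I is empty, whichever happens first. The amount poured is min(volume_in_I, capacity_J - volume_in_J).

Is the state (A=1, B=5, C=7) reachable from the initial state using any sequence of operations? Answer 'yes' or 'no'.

BFS explored all 292 reachable states.
Reachable set includes: (0,0,0), (0,0,1), (0,0,2), (0,0,3), (0,0,4), (0,0,5), (0,0,6), (0,0,7), (0,0,8), (0,0,9), (0,0,10), (0,0,11) ...
Target (A=1, B=5, C=7) not in reachable set → no.

Answer: no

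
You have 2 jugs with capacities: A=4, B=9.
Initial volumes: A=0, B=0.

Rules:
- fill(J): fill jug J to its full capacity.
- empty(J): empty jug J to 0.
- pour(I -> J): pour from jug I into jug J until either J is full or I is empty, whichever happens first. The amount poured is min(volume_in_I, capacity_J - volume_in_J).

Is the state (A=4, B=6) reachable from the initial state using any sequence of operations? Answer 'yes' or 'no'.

BFS from (A=0, B=0):
  1. fill(B) -> (A=0 B=9)
  2. pour(B -> A) -> (A=4 B=5)
  3. empty(A) -> (A=0 B=5)
  4. pour(B -> A) -> (A=4 B=1)
  5. empty(A) -> (A=0 B=1)
  6. pour(B -> A) -> (A=1 B=0)
  7. fill(B) -> (A=1 B=9)
  8. pour(B -> A) -> (A=4 B=6)
Target reached → yes.

Answer: yes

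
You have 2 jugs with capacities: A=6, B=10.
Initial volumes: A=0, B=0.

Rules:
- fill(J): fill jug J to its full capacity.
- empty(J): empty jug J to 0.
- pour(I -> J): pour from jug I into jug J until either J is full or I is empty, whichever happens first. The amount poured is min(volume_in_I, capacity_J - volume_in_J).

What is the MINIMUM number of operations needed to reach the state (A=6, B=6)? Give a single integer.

Answer: 3

Derivation:
BFS from (A=0, B=0). One shortest path:
  1. fill(A) -> (A=6 B=0)
  2. pour(A -> B) -> (A=0 B=6)
  3. fill(A) -> (A=6 B=6)
Reached target in 3 moves.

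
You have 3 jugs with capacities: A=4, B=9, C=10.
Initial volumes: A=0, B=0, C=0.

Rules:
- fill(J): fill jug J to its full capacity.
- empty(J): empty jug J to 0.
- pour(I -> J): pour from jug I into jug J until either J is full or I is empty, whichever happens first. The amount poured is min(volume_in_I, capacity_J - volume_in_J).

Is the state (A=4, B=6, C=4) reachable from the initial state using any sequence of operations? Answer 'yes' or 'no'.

BFS from (A=0, B=0, C=0):
  1. fill(C) -> (A=0 B=0 C=10)
  2. pour(C -> A) -> (A=4 B=0 C=6)
  3. pour(C -> B) -> (A=4 B=6 C=0)
  4. pour(A -> C) -> (A=0 B=6 C=4)
  5. fill(A) -> (A=4 B=6 C=4)
Target reached → yes.

Answer: yes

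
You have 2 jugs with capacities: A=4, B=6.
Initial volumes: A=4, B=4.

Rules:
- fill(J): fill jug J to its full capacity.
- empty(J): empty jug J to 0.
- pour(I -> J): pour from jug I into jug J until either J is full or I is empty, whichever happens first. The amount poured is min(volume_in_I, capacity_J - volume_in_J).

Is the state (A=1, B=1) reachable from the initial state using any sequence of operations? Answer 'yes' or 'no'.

BFS explored all 10 reachable states.
Reachable set includes: (0,0), (0,2), (0,4), (0,6), (2,0), (2,6), (4,0), (4,2), (4,4), (4,6)
Target (A=1, B=1) not in reachable set → no.

Answer: no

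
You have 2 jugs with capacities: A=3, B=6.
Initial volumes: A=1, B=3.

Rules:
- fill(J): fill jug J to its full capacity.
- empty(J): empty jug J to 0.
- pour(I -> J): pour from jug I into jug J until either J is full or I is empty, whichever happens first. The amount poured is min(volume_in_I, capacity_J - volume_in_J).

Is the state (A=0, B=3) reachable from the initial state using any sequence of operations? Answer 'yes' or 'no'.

BFS from (A=1, B=3):
  1. empty(A) -> (A=0 B=3)
Target reached → yes.

Answer: yes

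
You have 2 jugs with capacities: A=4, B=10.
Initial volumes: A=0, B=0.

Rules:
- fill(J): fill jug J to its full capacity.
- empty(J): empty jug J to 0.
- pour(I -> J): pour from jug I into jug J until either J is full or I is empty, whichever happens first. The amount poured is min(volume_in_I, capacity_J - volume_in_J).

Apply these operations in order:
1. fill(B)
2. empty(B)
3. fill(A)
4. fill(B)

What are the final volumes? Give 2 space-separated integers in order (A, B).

Answer: 4 10

Derivation:
Step 1: fill(B) -> (A=0 B=10)
Step 2: empty(B) -> (A=0 B=0)
Step 3: fill(A) -> (A=4 B=0)
Step 4: fill(B) -> (A=4 B=10)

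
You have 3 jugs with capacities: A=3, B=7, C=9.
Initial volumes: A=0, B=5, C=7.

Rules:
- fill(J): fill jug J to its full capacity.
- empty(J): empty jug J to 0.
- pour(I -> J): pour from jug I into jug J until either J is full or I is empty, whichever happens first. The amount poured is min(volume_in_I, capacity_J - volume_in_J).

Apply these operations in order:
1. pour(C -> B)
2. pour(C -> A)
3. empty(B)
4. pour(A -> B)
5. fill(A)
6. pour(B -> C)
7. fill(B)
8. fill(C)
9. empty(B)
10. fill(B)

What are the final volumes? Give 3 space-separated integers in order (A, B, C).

Step 1: pour(C -> B) -> (A=0 B=7 C=5)
Step 2: pour(C -> A) -> (A=3 B=7 C=2)
Step 3: empty(B) -> (A=3 B=0 C=2)
Step 4: pour(A -> B) -> (A=0 B=3 C=2)
Step 5: fill(A) -> (A=3 B=3 C=2)
Step 6: pour(B -> C) -> (A=3 B=0 C=5)
Step 7: fill(B) -> (A=3 B=7 C=5)
Step 8: fill(C) -> (A=3 B=7 C=9)
Step 9: empty(B) -> (A=3 B=0 C=9)
Step 10: fill(B) -> (A=3 B=7 C=9)

Answer: 3 7 9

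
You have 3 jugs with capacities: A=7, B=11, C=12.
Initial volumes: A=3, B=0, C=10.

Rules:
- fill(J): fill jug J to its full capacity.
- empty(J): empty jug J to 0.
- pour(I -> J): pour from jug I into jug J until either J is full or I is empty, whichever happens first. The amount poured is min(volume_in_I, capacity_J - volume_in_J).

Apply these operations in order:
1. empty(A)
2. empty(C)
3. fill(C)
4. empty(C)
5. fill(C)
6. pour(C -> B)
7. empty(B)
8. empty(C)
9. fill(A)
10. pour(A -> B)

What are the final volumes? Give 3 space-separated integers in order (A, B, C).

Step 1: empty(A) -> (A=0 B=0 C=10)
Step 2: empty(C) -> (A=0 B=0 C=0)
Step 3: fill(C) -> (A=0 B=0 C=12)
Step 4: empty(C) -> (A=0 B=0 C=0)
Step 5: fill(C) -> (A=0 B=0 C=12)
Step 6: pour(C -> B) -> (A=0 B=11 C=1)
Step 7: empty(B) -> (A=0 B=0 C=1)
Step 8: empty(C) -> (A=0 B=0 C=0)
Step 9: fill(A) -> (A=7 B=0 C=0)
Step 10: pour(A -> B) -> (A=0 B=7 C=0)

Answer: 0 7 0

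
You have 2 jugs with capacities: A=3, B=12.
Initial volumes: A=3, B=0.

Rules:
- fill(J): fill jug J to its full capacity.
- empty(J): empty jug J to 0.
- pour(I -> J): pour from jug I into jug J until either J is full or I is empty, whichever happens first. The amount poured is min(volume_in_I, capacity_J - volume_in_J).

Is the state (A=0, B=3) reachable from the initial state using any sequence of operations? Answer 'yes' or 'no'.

BFS from (A=3, B=0):
  1. pour(A -> B) -> (A=0 B=3)
Target reached → yes.

Answer: yes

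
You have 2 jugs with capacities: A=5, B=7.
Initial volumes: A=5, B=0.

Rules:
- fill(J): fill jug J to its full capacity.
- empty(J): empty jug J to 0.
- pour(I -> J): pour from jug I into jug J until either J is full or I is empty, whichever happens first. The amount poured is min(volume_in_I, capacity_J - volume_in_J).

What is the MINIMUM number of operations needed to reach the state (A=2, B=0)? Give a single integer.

Answer: 5

Derivation:
BFS from (A=5, B=0). One shortest path:
  1. empty(A) -> (A=0 B=0)
  2. fill(B) -> (A=0 B=7)
  3. pour(B -> A) -> (A=5 B=2)
  4. empty(A) -> (A=0 B=2)
  5. pour(B -> A) -> (A=2 B=0)
Reached target in 5 moves.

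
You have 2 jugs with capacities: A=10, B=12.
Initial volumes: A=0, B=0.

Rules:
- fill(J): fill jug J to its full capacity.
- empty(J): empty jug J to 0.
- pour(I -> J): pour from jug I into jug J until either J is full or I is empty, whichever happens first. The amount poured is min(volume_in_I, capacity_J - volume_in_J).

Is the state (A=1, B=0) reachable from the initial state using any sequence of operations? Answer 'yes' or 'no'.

BFS explored all 22 reachable states.
Reachable set includes: (0,0), (0,2), (0,4), (0,6), (0,8), (0,10), (0,12), (2,0), (2,12), (4,0), (4,12), (6,0) ...
Target (A=1, B=0) not in reachable set → no.

Answer: no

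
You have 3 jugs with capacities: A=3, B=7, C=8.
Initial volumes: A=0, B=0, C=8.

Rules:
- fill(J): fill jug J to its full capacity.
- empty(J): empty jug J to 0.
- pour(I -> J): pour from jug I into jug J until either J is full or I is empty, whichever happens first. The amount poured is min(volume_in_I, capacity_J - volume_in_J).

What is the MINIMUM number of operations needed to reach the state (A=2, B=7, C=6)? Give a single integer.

Answer: 7

Derivation:
BFS from (A=0, B=0, C=8). One shortest path:
  1. pour(C -> A) -> (A=3 B=0 C=5)
  2. pour(A -> B) -> (A=0 B=3 C=5)
  3. pour(C -> A) -> (A=3 B=3 C=2)
  4. pour(A -> B) -> (A=0 B=6 C=2)
  5. pour(C -> A) -> (A=2 B=6 C=0)
  6. pour(B -> C) -> (A=2 B=0 C=6)
  7. fill(B) -> (A=2 B=7 C=6)
Reached target in 7 moves.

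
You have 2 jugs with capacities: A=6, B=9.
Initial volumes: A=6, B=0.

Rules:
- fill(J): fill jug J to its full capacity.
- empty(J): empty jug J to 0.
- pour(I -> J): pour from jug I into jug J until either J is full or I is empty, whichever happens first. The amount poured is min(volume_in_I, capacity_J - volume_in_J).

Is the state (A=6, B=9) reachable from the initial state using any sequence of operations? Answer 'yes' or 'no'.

BFS from (A=6, B=0):
  1. fill(B) -> (A=6 B=9)
Target reached → yes.

Answer: yes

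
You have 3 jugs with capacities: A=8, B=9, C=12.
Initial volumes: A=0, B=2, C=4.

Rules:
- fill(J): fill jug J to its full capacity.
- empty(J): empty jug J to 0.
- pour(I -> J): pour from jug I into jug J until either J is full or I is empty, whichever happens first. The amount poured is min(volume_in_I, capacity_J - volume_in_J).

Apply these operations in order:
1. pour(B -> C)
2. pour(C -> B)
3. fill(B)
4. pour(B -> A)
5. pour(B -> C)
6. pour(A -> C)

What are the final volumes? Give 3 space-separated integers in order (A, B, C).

Answer: 0 0 9

Derivation:
Step 1: pour(B -> C) -> (A=0 B=0 C=6)
Step 2: pour(C -> B) -> (A=0 B=6 C=0)
Step 3: fill(B) -> (A=0 B=9 C=0)
Step 4: pour(B -> A) -> (A=8 B=1 C=0)
Step 5: pour(B -> C) -> (A=8 B=0 C=1)
Step 6: pour(A -> C) -> (A=0 B=0 C=9)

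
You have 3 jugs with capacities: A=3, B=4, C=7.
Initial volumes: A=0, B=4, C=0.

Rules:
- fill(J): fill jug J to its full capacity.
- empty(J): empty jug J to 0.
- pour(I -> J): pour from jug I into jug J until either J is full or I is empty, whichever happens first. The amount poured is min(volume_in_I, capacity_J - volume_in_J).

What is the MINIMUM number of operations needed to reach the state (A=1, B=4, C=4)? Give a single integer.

BFS from (A=0, B=4, C=0). One shortest path:
  1. pour(B -> A) -> (A=3 B=1 C=0)
  2. empty(A) -> (A=0 B=1 C=0)
  3. pour(B -> A) -> (A=1 B=0 C=0)
  4. fill(B) -> (A=1 B=4 C=0)
  5. pour(B -> C) -> (A=1 B=0 C=4)
  6. fill(B) -> (A=1 B=4 C=4)
Reached target in 6 moves.

Answer: 6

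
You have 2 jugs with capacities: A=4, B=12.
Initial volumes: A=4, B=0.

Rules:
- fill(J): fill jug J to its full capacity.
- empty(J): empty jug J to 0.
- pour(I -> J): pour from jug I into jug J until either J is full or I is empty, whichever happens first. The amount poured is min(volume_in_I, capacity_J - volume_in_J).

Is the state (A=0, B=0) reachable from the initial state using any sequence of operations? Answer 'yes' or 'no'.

BFS from (A=4, B=0):
  1. empty(A) -> (A=0 B=0)
Target reached → yes.

Answer: yes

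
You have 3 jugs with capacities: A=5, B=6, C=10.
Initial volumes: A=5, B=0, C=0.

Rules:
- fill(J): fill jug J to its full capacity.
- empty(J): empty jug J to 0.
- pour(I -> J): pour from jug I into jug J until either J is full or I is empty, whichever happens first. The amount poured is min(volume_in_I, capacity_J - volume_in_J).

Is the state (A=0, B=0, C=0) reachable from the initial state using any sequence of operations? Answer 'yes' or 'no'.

BFS from (A=5, B=0, C=0):
  1. empty(A) -> (A=0 B=0 C=0)
Target reached → yes.

Answer: yes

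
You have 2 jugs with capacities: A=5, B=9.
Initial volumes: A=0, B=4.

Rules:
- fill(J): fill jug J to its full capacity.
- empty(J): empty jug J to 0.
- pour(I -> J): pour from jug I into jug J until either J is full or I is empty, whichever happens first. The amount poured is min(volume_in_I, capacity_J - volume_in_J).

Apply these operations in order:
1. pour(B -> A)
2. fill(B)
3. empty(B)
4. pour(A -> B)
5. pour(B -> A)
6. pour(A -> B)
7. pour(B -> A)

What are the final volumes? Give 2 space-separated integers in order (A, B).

Answer: 4 0

Derivation:
Step 1: pour(B -> A) -> (A=4 B=0)
Step 2: fill(B) -> (A=4 B=9)
Step 3: empty(B) -> (A=4 B=0)
Step 4: pour(A -> B) -> (A=0 B=4)
Step 5: pour(B -> A) -> (A=4 B=0)
Step 6: pour(A -> B) -> (A=0 B=4)
Step 7: pour(B -> A) -> (A=4 B=0)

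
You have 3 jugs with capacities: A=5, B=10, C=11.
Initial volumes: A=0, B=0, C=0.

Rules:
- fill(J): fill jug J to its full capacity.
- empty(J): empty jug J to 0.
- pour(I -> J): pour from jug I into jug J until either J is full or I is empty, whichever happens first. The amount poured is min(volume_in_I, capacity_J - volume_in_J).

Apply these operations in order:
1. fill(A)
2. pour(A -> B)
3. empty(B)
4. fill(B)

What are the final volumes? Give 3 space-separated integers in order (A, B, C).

Step 1: fill(A) -> (A=5 B=0 C=0)
Step 2: pour(A -> B) -> (A=0 B=5 C=0)
Step 3: empty(B) -> (A=0 B=0 C=0)
Step 4: fill(B) -> (A=0 B=10 C=0)

Answer: 0 10 0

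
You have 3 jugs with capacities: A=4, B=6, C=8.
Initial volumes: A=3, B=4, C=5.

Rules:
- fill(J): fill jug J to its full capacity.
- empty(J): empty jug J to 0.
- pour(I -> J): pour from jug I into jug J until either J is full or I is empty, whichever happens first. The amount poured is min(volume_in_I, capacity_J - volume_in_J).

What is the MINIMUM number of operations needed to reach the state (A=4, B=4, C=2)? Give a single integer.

BFS from (A=3, B=4, C=5). One shortest path:
  1. pour(A -> B) -> (A=1 B=6 C=5)
  2. empty(B) -> (A=1 B=0 C=5)
  3. pour(C -> A) -> (A=4 B=0 C=2)
  4. pour(A -> B) -> (A=0 B=4 C=2)
  5. fill(A) -> (A=4 B=4 C=2)
Reached target in 5 moves.

Answer: 5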